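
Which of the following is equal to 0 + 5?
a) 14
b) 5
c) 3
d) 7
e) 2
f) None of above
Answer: b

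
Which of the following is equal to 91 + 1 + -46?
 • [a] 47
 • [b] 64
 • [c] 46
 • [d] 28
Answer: c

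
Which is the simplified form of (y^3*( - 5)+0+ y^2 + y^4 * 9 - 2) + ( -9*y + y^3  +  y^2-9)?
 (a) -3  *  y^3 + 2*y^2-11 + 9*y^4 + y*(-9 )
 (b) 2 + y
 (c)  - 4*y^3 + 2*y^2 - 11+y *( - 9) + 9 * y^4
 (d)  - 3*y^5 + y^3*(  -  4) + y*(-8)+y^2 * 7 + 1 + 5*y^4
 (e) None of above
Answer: c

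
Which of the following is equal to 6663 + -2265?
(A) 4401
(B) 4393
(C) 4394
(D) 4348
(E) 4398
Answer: E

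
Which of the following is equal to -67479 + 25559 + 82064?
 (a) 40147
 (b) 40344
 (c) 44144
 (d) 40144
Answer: d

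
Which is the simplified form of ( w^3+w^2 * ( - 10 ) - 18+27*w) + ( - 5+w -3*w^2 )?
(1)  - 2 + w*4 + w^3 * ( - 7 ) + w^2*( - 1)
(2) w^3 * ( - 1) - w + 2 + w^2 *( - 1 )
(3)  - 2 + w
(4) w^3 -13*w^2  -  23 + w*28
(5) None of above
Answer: 4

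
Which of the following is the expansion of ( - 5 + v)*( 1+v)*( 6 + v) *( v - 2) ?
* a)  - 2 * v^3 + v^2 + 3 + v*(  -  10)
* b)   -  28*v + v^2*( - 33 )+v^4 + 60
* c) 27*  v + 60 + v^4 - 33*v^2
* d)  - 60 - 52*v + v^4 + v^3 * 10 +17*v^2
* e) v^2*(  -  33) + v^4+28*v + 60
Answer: e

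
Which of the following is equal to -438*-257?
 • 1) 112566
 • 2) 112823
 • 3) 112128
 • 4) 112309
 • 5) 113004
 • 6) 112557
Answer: 1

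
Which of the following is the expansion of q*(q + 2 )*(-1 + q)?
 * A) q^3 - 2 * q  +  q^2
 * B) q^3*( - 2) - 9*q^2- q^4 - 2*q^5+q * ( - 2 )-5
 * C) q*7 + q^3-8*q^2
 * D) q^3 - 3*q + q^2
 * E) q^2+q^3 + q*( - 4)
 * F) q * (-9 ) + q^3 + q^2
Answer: A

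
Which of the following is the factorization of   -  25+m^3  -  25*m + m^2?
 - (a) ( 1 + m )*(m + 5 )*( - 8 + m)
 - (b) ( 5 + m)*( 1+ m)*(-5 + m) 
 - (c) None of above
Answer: b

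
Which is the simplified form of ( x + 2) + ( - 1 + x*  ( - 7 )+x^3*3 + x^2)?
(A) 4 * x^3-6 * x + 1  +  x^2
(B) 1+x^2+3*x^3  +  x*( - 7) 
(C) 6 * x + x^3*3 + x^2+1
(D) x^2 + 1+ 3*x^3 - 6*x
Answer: D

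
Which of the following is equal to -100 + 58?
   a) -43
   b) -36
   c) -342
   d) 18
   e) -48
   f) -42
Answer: f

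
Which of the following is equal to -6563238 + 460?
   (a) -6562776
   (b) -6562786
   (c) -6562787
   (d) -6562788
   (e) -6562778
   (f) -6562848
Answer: e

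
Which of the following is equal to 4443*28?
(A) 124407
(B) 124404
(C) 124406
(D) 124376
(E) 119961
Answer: B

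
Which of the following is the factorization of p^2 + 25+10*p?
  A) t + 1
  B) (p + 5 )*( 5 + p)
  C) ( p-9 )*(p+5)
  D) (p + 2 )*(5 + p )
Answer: B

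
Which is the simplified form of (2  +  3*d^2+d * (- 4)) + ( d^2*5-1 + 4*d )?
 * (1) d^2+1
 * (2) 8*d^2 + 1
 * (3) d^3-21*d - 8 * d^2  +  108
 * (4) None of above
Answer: 2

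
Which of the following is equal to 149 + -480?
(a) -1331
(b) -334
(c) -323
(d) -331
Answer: d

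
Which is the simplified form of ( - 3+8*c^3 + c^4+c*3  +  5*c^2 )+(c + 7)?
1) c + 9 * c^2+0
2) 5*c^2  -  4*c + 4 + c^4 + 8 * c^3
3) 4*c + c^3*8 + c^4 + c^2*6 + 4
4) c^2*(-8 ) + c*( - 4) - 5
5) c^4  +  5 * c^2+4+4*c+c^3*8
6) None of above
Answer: 5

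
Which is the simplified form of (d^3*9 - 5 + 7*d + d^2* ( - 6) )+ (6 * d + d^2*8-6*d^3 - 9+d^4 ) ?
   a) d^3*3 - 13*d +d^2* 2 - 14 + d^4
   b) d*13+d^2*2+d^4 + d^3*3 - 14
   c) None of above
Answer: b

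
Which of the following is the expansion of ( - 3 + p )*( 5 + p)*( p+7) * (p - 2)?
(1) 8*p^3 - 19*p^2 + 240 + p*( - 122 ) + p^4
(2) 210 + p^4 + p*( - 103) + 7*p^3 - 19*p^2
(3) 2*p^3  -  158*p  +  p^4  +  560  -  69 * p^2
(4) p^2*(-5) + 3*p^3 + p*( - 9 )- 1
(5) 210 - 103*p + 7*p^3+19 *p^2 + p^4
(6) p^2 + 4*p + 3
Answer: 2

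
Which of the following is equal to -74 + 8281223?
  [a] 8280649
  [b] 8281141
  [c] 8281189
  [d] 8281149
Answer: d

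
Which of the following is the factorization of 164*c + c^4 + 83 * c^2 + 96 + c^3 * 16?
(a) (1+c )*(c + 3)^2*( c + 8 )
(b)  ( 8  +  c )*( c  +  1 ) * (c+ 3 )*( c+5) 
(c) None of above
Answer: c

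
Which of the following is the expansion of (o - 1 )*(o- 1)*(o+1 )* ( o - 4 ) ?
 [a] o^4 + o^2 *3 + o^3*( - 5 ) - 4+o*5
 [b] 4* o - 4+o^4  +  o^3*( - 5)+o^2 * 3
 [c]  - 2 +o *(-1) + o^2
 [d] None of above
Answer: a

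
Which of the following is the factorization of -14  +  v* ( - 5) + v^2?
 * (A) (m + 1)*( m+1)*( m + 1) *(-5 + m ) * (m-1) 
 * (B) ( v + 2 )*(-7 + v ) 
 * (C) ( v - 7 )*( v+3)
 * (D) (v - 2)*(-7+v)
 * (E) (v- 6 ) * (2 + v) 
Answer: B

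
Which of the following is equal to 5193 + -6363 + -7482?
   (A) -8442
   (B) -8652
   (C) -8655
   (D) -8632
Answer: B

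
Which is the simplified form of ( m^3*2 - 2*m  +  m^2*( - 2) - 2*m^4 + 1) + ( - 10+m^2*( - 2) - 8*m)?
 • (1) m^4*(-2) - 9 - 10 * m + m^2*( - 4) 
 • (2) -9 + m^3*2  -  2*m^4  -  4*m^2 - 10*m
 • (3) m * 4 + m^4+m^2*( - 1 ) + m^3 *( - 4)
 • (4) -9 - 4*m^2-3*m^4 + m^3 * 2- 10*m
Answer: 2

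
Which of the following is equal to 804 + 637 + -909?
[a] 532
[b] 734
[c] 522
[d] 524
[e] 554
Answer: a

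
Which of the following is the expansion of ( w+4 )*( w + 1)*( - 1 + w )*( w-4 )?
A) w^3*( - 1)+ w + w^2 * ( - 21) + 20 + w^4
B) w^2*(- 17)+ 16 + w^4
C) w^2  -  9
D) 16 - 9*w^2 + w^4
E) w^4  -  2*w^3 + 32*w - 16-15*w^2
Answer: B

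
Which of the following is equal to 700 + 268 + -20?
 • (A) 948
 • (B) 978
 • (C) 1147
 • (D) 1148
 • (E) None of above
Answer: A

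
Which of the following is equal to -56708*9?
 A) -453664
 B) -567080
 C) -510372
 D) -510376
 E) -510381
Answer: C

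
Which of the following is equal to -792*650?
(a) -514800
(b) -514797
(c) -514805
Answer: a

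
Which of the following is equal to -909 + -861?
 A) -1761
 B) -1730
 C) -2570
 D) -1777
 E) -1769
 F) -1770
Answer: F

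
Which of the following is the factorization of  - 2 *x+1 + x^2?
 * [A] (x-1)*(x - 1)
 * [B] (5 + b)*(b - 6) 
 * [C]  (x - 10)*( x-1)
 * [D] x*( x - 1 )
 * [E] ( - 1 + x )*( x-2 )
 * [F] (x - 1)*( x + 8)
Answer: A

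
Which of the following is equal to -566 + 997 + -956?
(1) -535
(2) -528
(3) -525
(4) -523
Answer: 3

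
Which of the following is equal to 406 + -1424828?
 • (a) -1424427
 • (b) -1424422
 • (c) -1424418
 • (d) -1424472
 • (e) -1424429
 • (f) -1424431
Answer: b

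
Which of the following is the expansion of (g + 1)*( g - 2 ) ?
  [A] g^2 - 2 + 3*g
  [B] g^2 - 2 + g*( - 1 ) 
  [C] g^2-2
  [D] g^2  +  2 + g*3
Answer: B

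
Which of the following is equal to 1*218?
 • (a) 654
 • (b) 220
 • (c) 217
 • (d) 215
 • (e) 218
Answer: e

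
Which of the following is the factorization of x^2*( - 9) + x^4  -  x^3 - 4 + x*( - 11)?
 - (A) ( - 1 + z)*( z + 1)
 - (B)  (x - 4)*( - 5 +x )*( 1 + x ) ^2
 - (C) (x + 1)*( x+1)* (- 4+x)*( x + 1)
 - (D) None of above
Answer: C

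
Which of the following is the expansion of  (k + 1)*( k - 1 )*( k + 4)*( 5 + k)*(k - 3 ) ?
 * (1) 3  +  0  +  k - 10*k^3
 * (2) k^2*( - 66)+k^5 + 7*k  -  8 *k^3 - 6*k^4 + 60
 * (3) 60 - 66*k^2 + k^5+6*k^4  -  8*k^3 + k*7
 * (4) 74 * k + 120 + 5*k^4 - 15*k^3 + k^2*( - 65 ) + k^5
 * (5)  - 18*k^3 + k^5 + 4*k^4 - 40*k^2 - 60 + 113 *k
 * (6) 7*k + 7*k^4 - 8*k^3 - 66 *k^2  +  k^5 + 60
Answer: 3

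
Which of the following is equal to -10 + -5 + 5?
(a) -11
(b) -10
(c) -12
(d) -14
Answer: b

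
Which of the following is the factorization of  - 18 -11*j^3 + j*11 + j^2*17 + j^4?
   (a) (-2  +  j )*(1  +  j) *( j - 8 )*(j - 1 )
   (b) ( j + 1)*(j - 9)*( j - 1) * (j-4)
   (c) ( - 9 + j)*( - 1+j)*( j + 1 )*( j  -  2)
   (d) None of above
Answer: c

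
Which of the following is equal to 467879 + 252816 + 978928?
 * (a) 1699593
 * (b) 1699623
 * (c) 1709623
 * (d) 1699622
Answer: b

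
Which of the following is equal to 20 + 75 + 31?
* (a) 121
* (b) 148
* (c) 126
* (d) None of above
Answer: c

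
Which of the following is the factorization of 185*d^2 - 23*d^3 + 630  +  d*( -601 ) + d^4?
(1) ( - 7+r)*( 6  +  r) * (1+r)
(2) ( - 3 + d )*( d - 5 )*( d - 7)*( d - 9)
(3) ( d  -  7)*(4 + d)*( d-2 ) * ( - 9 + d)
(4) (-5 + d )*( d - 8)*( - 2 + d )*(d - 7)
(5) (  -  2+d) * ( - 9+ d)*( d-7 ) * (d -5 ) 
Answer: 5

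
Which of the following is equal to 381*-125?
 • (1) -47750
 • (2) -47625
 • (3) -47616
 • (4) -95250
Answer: 2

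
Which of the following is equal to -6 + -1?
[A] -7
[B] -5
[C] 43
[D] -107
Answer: A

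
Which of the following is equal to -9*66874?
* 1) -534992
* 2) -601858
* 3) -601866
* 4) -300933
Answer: 3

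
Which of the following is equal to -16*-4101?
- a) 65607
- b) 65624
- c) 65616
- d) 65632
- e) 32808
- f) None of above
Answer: c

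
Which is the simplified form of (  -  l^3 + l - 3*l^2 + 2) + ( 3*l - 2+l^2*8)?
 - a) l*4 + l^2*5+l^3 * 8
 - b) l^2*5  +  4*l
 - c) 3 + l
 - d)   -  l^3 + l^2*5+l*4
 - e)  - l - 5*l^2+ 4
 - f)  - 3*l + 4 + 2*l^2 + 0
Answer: d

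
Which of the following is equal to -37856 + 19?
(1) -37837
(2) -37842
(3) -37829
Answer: 1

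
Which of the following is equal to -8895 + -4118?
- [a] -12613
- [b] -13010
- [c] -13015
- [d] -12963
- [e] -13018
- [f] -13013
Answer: f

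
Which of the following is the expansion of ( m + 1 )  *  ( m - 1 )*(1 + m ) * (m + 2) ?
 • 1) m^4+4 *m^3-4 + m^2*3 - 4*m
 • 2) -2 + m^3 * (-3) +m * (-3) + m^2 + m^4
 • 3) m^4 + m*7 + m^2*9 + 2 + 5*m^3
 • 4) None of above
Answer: 4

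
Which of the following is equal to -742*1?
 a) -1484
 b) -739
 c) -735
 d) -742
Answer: d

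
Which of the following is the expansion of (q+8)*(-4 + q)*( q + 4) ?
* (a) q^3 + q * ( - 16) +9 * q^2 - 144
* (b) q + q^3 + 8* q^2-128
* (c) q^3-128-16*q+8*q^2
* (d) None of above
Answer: c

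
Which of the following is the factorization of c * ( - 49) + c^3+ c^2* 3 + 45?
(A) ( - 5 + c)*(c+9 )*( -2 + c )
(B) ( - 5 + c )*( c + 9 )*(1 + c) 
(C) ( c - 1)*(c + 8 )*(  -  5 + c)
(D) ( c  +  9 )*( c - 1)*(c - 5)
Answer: D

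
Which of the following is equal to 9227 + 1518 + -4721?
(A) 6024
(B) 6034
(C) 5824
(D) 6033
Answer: A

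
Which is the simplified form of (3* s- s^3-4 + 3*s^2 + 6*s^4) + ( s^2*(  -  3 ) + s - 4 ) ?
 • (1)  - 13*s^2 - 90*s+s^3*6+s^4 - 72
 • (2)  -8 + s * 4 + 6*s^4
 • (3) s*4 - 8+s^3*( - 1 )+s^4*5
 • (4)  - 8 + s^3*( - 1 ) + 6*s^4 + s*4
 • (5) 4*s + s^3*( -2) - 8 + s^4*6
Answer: 4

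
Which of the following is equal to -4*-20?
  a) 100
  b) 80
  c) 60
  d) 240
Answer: b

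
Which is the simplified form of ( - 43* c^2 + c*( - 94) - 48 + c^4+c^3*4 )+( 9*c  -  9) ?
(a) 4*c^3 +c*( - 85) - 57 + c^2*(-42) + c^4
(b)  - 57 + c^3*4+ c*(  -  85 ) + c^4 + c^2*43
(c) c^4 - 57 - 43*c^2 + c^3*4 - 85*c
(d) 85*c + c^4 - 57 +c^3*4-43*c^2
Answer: c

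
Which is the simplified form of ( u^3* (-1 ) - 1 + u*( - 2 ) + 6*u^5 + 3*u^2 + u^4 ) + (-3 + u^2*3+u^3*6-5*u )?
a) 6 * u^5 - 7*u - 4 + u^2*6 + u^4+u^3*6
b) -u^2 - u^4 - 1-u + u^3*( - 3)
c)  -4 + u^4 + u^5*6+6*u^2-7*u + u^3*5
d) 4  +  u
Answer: c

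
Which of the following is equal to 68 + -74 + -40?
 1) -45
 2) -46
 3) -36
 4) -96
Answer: 2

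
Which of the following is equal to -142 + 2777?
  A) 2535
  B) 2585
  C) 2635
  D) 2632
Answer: C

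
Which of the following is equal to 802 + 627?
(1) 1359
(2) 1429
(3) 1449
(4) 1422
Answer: 2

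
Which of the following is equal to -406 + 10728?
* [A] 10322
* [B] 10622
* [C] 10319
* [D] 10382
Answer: A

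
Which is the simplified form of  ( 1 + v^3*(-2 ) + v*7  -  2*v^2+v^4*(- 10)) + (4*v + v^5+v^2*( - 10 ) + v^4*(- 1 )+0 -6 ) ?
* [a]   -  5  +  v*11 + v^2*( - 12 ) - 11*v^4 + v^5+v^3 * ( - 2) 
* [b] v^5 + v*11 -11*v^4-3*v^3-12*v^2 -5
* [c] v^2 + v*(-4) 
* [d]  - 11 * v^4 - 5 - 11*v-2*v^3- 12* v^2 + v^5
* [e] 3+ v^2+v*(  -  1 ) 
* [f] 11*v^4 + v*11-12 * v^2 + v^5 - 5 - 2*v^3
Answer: a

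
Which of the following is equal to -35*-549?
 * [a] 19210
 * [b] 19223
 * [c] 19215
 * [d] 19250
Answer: c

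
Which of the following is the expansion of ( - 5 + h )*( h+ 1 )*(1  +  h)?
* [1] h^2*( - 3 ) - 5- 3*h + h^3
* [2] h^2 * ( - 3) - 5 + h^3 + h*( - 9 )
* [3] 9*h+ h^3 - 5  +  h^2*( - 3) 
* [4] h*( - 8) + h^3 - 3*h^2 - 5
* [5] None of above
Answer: 2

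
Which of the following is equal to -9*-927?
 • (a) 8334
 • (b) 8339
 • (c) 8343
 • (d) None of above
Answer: c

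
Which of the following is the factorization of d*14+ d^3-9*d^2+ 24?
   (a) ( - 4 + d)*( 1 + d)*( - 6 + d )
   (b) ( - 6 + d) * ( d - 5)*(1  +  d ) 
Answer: a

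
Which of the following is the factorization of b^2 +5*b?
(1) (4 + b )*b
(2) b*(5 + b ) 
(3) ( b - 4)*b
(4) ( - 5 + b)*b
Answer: 2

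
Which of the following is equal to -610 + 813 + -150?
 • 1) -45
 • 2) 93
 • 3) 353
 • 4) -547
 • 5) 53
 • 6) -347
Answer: 5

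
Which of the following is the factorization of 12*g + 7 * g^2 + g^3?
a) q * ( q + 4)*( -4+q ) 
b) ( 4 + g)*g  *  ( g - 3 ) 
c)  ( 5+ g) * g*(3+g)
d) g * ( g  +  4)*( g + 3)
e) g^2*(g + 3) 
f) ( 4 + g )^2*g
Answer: d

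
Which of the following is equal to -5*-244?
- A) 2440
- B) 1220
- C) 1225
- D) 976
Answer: B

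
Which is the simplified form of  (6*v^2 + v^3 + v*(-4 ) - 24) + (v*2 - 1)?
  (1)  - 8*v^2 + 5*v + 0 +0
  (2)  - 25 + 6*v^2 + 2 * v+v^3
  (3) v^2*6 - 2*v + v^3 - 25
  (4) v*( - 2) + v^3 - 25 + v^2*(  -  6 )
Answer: 3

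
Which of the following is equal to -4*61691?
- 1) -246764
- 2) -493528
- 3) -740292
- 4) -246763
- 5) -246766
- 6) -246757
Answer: 1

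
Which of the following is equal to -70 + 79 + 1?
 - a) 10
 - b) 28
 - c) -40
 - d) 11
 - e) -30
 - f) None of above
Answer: a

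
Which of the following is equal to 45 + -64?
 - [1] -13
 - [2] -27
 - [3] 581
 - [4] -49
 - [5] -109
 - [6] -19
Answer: 6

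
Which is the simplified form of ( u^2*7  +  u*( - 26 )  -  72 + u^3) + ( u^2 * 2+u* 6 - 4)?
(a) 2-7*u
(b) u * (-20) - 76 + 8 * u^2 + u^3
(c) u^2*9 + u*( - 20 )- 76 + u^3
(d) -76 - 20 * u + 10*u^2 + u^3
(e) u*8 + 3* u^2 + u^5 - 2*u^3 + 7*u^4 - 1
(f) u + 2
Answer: c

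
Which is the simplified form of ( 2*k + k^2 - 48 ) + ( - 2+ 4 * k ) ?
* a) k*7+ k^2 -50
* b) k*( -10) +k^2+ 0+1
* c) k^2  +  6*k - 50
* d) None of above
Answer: c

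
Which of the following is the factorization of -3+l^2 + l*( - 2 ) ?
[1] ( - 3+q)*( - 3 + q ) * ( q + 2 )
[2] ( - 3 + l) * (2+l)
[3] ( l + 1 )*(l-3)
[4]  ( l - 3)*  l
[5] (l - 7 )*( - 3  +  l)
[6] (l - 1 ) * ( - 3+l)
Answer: 3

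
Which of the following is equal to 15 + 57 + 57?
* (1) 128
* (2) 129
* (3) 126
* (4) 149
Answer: 2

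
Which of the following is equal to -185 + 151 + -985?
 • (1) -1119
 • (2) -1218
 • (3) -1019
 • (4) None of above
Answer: 3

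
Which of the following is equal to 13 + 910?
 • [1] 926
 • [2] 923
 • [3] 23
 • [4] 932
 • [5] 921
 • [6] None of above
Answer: 2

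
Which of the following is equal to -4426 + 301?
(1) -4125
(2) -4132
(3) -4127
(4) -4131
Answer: 1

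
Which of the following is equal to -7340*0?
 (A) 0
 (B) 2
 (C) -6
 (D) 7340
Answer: A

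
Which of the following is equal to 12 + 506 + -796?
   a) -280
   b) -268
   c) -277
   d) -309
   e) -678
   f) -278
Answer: f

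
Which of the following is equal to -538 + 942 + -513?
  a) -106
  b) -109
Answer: b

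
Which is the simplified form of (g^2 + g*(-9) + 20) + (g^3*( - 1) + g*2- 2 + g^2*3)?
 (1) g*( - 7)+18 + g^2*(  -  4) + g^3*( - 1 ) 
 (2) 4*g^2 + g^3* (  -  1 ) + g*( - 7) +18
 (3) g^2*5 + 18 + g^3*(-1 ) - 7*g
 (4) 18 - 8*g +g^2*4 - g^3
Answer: 2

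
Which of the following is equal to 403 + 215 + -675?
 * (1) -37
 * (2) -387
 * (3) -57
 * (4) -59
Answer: 3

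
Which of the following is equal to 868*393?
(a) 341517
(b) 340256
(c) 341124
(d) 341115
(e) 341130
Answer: c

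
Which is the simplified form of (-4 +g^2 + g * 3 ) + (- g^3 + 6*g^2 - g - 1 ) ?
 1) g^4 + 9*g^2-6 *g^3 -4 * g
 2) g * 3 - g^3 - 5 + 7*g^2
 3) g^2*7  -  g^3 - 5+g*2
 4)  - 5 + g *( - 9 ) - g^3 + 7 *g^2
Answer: 3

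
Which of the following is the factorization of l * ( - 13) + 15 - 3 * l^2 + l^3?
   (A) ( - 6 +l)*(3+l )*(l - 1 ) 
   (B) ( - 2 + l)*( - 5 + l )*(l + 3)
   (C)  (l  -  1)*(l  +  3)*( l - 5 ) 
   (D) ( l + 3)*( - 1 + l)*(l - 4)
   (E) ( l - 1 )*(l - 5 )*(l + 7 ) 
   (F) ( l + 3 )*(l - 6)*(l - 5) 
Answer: C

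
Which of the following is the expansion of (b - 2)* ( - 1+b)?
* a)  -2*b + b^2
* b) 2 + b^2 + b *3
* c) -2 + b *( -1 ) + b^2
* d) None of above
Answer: d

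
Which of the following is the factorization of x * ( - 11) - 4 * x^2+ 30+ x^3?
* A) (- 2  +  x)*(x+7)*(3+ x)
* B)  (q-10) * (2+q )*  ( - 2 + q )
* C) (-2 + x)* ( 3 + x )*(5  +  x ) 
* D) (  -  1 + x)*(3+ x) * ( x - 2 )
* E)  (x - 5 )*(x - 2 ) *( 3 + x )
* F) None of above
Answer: E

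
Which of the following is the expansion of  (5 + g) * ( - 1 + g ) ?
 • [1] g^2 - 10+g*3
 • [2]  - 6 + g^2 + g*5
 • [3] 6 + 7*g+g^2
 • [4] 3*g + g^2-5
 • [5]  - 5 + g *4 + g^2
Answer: 5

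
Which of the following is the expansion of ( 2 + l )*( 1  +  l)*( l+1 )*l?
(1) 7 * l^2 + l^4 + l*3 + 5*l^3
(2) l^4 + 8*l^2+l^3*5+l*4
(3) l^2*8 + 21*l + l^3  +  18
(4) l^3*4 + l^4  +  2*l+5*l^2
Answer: 4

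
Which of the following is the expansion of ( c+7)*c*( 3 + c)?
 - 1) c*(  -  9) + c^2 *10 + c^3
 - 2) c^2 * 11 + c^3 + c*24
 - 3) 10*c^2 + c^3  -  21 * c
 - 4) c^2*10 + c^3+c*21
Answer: 4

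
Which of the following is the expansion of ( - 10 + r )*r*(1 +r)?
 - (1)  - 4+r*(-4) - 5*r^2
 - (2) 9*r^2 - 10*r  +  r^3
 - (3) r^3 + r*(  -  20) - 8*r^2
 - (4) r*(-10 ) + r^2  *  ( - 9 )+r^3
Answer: 4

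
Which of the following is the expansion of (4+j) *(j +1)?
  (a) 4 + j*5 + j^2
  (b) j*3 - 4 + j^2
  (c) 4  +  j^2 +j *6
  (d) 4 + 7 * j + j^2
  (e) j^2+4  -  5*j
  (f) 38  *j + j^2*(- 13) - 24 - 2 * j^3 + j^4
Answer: a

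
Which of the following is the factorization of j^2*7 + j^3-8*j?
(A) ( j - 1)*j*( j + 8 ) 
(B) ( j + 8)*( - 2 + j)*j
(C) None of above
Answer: A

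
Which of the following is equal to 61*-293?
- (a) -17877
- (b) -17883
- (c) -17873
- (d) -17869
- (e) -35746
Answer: c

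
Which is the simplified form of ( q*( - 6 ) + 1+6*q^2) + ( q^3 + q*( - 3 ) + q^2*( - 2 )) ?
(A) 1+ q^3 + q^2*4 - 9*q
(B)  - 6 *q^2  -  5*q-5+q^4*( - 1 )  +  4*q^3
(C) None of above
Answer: A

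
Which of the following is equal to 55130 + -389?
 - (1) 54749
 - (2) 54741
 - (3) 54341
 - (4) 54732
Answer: 2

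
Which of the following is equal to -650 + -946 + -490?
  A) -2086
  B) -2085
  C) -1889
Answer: A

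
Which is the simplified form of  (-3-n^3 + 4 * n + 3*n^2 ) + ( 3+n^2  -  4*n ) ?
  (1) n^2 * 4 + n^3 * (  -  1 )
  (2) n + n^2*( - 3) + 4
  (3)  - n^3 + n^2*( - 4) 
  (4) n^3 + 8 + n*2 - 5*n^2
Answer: 1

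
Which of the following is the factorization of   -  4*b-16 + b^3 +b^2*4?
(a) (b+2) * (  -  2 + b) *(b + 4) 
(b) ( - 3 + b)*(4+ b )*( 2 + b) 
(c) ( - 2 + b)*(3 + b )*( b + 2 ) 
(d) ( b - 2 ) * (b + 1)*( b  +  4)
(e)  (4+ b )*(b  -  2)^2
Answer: a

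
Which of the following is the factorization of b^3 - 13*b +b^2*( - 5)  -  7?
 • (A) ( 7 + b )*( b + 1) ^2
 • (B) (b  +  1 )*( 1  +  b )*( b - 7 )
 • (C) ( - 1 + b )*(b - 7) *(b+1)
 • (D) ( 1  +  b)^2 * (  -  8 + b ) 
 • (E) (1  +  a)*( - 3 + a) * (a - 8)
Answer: B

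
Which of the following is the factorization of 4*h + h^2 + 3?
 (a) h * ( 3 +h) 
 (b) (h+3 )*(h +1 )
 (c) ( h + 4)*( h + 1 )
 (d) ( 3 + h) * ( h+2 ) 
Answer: b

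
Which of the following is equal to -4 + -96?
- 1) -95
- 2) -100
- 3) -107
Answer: 2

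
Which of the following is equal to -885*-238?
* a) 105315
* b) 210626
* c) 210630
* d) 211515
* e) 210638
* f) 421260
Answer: c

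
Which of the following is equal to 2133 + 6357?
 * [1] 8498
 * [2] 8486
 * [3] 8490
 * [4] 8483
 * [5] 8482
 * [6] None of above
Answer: 3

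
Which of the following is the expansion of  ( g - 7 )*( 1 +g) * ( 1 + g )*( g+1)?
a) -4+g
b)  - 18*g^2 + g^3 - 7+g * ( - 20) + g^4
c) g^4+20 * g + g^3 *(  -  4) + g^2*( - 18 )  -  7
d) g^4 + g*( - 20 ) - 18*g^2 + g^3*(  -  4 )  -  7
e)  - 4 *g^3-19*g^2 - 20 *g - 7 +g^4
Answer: d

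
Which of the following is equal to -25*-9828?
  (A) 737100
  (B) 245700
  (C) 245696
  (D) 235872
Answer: B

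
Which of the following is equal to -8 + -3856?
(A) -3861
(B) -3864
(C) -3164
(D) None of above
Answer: B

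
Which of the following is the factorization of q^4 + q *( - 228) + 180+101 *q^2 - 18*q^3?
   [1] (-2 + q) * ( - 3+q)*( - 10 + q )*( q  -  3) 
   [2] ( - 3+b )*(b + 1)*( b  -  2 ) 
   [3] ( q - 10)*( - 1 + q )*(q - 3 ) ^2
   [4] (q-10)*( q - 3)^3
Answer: 1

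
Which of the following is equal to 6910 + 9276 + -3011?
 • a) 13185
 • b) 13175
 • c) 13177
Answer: b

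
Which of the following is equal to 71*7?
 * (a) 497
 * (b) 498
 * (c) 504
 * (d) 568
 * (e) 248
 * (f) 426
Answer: a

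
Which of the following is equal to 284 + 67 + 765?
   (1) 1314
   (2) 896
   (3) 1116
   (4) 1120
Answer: 3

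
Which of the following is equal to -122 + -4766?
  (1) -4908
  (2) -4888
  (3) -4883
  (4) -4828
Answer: 2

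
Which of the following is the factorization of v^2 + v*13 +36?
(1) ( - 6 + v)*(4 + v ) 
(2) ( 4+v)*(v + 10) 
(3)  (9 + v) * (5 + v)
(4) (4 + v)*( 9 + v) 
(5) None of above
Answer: 4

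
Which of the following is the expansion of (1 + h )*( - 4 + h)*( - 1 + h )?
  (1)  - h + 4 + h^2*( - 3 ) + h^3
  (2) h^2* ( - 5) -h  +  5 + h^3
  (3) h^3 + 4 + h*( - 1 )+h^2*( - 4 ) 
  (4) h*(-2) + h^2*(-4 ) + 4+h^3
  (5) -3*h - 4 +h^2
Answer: 3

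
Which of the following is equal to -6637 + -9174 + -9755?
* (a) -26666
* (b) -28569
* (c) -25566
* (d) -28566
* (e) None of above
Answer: c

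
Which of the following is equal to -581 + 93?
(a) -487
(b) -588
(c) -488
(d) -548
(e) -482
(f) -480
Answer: c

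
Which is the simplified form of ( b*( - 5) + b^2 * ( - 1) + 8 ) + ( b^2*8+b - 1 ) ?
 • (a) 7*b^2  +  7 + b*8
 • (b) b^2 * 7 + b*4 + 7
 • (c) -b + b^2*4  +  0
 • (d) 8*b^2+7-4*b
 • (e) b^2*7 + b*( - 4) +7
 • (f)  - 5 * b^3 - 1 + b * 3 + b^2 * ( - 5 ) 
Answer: e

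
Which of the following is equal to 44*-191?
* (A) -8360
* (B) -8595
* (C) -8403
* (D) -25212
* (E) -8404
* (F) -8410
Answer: E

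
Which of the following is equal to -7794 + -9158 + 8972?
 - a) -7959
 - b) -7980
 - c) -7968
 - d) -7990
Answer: b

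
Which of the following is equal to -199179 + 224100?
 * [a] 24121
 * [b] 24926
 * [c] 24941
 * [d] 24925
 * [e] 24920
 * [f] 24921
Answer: f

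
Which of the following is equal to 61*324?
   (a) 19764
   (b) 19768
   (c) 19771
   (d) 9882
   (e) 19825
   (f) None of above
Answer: a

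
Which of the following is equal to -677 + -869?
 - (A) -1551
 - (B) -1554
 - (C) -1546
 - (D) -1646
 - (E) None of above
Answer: C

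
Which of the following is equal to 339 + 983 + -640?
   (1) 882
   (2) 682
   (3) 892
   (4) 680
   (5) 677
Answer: 2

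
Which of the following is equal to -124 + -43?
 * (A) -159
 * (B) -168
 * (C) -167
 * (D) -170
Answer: C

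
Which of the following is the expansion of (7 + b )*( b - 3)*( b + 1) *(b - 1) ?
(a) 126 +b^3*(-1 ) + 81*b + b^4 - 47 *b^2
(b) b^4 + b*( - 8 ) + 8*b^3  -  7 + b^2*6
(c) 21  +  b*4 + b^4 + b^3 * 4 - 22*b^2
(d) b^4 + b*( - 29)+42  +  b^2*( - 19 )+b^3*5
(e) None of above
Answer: e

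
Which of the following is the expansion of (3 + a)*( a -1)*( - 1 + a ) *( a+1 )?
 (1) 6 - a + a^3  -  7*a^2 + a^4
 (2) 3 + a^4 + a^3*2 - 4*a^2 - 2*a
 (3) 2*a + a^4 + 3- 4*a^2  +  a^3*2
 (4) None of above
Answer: 2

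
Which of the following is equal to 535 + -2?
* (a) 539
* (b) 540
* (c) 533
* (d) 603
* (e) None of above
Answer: c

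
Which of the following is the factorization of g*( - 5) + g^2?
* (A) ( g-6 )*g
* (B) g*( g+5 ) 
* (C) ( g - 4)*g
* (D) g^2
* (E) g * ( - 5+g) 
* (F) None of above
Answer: E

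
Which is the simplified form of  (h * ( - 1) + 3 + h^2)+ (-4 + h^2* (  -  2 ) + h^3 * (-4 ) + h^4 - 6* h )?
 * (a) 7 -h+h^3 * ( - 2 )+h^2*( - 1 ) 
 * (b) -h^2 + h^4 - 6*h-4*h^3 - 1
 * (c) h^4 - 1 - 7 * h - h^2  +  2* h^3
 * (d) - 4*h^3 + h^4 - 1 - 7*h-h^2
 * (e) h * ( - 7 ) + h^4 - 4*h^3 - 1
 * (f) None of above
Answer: d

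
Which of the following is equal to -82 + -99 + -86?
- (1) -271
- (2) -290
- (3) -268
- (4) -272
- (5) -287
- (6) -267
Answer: 6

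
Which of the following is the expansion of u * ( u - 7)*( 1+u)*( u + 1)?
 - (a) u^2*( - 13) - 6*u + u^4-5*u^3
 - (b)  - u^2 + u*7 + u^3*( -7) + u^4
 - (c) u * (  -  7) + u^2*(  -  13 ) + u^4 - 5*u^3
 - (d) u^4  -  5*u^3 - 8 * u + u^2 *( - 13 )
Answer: c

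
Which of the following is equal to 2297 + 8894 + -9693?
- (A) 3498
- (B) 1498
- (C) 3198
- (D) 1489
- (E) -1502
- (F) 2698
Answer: B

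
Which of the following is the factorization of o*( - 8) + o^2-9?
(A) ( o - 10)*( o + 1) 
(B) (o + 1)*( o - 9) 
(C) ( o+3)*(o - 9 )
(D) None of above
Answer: B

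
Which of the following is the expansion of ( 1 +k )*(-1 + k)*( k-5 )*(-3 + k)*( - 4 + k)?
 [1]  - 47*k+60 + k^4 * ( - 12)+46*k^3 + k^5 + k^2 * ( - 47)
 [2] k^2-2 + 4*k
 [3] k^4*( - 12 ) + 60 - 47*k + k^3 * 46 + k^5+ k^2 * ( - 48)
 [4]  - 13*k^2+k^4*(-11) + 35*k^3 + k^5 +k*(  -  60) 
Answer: 3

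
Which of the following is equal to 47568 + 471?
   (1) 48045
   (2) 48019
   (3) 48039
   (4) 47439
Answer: 3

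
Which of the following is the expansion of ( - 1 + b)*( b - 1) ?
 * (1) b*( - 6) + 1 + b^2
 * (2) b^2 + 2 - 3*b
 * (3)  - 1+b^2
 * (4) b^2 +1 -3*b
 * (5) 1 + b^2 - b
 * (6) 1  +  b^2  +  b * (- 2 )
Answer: 6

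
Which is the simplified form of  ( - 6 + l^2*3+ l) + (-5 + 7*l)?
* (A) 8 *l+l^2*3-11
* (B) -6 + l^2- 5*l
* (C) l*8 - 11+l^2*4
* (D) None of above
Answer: A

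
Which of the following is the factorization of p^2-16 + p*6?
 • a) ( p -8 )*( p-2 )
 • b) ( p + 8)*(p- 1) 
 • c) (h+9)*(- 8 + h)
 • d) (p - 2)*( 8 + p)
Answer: d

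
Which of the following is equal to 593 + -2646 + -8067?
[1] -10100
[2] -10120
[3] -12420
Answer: 2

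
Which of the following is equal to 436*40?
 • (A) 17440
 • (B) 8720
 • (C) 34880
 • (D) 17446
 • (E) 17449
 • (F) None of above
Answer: A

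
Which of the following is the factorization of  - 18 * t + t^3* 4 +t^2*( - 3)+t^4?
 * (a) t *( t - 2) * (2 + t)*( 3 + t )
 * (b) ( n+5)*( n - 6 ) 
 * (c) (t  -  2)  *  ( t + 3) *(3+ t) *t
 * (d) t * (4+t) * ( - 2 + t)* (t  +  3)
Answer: c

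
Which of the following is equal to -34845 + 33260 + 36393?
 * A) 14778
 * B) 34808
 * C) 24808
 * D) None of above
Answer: B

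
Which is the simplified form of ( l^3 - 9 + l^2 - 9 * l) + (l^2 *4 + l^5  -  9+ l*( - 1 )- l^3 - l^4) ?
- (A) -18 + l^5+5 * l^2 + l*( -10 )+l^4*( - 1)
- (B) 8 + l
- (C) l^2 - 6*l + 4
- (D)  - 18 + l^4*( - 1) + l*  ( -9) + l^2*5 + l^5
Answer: A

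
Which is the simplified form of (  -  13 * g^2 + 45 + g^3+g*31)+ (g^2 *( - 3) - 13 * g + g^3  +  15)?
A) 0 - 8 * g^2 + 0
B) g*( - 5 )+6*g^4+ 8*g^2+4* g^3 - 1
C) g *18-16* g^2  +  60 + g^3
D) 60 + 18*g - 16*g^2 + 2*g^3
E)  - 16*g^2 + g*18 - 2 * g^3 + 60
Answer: D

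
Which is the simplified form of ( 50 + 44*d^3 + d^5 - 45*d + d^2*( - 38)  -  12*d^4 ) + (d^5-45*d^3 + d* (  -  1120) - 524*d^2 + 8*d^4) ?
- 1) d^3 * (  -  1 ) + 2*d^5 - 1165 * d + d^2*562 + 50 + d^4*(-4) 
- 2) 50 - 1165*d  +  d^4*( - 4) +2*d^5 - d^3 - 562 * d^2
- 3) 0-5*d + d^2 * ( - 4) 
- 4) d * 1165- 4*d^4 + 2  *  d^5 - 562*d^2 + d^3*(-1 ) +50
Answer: 2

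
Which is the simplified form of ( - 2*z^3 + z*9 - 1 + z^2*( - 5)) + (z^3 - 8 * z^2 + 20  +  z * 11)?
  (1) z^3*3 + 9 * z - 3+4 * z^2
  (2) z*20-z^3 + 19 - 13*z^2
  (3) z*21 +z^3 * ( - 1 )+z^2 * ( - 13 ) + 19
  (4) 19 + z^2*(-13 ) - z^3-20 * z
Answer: 2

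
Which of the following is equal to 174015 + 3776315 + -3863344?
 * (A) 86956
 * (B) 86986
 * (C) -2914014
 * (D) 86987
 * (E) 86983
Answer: B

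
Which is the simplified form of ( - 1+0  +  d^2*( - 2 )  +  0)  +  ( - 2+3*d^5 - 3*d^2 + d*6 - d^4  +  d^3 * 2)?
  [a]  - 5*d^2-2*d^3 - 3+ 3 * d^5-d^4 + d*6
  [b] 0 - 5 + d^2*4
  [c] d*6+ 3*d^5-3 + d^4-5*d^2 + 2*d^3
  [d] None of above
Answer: d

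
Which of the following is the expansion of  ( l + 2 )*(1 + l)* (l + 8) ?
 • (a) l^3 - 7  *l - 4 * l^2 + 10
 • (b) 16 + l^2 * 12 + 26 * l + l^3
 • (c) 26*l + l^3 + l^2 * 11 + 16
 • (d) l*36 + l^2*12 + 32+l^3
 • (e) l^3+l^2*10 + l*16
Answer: c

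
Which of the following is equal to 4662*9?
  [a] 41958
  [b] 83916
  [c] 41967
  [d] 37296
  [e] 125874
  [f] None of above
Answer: a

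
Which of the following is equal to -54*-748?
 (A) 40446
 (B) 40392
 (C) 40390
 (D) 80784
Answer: B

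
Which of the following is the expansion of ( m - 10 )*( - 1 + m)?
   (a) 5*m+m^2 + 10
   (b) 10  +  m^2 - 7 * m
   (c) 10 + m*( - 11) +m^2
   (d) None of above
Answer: c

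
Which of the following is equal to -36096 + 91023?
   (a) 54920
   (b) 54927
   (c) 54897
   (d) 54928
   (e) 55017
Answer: b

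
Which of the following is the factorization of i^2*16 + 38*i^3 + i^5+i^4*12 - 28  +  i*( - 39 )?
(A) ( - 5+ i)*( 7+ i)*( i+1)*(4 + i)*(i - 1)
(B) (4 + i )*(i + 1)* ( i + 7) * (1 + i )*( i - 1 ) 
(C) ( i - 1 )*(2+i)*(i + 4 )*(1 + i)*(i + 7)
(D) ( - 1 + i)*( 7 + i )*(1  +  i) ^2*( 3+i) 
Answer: B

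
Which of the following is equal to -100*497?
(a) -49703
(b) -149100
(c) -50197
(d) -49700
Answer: d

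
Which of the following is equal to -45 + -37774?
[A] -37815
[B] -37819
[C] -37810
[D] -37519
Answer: B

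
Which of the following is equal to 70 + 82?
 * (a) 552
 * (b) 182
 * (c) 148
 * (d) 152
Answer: d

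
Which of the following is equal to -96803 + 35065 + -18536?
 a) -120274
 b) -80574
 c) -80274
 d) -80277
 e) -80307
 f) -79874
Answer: c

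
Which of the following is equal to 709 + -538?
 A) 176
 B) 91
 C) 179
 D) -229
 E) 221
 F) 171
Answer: F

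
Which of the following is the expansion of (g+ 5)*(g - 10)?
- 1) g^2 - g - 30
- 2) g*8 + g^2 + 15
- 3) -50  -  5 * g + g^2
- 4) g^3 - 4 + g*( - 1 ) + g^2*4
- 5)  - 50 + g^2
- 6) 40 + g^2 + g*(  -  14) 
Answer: 3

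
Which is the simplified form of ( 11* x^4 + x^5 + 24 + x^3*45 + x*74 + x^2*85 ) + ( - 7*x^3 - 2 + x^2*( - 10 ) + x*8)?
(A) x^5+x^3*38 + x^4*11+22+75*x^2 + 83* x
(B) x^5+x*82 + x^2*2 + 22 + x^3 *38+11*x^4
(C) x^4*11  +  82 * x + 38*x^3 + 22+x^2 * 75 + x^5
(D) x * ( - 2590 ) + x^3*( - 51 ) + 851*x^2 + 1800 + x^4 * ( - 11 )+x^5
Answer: C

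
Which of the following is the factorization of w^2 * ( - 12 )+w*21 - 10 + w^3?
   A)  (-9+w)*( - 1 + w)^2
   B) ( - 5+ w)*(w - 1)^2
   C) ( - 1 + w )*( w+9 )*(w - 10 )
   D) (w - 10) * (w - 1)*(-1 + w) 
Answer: D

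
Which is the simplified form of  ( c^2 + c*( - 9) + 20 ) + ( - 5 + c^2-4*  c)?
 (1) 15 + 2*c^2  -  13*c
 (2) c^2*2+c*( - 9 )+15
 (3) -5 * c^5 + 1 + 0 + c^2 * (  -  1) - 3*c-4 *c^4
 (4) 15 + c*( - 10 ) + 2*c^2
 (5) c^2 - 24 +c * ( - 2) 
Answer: 1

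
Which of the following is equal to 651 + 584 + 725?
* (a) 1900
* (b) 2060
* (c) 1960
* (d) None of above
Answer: c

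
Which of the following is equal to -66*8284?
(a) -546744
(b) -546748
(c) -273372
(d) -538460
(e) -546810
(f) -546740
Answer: a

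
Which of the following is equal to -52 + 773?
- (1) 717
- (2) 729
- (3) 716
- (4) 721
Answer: 4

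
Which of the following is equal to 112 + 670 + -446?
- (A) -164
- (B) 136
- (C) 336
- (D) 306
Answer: C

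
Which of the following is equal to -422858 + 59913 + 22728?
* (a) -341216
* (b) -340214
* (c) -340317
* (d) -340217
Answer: d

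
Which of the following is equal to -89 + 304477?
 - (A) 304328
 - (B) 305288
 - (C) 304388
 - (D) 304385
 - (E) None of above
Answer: C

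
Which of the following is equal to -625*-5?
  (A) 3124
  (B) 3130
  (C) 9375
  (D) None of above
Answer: D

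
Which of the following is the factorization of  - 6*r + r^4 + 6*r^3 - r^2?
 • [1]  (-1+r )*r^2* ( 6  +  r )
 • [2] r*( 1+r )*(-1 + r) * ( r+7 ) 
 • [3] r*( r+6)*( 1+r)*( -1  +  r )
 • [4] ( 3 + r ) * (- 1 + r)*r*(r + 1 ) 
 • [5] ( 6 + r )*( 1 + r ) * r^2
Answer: 3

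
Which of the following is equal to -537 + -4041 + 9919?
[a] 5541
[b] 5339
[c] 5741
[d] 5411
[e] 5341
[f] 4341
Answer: e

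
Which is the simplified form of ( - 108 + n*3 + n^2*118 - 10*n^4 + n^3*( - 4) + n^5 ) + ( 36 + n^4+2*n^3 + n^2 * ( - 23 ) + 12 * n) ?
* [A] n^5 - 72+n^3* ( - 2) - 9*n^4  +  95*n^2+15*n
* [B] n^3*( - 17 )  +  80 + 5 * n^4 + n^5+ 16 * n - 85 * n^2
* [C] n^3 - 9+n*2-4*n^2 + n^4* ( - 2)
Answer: A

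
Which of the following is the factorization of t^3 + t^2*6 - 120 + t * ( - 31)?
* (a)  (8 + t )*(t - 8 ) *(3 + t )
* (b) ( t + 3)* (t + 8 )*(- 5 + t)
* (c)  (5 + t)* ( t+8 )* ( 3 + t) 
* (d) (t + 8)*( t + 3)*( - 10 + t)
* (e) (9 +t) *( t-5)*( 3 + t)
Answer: b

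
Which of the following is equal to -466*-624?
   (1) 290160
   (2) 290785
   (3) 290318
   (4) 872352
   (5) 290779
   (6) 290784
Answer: 6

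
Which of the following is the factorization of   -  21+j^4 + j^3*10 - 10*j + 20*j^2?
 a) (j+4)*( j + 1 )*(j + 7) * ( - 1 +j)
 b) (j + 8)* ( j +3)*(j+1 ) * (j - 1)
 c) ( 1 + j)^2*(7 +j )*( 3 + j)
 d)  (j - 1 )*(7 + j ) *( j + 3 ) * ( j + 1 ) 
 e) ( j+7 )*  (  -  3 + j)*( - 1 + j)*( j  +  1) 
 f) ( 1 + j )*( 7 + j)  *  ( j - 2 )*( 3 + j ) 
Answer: d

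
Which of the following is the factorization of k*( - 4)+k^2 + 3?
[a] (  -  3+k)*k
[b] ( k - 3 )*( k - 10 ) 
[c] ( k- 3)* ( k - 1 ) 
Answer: c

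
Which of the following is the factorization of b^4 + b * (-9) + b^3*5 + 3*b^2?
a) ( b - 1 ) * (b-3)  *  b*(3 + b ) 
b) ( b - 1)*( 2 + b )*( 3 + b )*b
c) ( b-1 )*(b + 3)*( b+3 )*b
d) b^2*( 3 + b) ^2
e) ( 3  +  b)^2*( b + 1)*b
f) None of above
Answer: c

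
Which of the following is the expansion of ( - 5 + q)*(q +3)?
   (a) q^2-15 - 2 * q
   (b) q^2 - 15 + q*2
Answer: a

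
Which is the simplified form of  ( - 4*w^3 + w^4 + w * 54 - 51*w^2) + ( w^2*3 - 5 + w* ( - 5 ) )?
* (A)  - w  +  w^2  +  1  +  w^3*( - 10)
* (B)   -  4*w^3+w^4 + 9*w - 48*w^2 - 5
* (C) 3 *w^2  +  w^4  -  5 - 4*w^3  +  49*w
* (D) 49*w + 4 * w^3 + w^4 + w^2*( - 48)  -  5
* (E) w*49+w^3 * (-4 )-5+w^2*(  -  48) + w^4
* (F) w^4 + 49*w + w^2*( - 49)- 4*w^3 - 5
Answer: E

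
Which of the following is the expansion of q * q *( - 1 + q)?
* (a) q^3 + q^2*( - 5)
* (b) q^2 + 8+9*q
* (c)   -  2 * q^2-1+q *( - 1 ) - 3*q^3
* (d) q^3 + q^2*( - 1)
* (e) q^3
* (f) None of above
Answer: d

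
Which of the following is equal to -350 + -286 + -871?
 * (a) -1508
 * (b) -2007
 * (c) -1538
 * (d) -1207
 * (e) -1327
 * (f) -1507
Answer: f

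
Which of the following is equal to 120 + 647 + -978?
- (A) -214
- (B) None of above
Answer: B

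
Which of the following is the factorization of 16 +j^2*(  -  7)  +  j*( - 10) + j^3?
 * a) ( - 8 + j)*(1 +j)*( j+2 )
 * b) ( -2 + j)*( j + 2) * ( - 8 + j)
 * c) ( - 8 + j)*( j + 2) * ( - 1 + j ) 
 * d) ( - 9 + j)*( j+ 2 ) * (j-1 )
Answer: c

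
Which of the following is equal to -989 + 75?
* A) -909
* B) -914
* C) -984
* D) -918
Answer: B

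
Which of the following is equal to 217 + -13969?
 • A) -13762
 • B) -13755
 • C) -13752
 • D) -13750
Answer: C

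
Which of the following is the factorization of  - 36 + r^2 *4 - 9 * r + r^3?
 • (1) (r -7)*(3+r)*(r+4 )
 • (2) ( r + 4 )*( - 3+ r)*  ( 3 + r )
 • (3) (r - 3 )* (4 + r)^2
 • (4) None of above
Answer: 2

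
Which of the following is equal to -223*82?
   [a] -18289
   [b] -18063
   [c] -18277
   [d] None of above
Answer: d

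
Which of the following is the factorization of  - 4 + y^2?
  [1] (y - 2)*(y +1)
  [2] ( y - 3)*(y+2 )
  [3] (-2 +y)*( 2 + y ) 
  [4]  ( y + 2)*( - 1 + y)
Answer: 3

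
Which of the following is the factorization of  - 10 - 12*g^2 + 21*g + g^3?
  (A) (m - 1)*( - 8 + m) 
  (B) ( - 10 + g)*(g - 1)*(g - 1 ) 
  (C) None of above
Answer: B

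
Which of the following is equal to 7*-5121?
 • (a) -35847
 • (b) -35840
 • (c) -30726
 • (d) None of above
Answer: a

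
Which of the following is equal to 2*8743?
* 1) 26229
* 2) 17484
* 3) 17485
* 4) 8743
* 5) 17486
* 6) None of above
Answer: 5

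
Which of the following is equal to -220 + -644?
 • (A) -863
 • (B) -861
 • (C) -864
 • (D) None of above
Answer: C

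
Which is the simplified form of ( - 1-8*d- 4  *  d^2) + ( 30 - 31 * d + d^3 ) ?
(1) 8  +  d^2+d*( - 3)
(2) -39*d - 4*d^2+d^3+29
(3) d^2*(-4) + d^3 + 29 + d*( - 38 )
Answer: 2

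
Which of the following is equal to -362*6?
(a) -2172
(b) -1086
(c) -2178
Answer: a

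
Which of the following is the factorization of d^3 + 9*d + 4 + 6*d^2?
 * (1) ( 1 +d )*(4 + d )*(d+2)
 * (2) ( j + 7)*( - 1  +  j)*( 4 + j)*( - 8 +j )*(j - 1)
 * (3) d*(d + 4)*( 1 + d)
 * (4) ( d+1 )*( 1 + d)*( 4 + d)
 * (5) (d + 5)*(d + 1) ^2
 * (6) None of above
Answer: 4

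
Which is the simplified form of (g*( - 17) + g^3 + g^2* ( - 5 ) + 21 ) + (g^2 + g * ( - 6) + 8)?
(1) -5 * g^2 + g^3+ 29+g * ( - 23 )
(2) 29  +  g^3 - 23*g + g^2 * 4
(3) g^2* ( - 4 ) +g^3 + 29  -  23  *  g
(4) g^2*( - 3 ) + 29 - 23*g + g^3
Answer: 3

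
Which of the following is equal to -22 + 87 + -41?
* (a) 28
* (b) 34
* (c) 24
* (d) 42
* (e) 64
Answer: c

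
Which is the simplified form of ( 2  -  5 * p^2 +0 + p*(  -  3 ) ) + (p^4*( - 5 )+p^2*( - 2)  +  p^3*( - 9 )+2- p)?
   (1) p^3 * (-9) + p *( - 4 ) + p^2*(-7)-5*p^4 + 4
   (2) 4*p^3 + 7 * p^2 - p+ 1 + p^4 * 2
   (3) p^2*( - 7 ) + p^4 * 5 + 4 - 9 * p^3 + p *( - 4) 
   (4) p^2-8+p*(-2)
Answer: 1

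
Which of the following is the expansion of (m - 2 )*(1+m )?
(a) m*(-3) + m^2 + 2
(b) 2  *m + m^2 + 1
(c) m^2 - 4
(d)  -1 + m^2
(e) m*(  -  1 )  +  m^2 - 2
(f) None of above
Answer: e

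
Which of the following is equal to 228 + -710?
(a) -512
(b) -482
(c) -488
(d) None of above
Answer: b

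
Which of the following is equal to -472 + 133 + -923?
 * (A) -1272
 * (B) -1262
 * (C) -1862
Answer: B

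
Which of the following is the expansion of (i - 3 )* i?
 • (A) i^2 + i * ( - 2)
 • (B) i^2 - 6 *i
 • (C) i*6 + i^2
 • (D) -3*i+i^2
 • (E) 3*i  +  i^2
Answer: D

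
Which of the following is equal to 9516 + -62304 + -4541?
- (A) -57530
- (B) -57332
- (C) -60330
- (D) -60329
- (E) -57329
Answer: E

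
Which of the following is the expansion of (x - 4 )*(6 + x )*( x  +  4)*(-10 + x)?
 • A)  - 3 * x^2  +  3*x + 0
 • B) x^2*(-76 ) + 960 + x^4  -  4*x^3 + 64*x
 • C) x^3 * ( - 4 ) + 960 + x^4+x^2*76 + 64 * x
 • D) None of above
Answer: B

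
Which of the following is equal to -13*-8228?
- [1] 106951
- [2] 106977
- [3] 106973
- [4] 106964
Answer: 4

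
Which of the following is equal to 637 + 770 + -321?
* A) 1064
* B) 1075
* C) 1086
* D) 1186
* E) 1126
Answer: C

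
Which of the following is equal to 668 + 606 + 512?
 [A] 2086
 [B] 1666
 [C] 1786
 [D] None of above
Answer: C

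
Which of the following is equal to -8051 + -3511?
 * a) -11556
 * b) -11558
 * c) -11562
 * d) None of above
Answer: c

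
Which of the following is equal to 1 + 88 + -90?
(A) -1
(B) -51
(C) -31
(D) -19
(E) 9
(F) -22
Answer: A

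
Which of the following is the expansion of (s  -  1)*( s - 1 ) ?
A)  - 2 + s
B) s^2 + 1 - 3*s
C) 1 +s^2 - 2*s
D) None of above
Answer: C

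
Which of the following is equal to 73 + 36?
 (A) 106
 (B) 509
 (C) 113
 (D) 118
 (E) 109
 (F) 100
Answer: E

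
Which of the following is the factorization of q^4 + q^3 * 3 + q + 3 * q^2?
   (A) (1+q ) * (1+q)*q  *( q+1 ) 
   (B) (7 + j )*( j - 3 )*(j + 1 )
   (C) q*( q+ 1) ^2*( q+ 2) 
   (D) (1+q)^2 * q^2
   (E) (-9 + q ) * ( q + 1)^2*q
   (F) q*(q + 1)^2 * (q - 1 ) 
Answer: A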